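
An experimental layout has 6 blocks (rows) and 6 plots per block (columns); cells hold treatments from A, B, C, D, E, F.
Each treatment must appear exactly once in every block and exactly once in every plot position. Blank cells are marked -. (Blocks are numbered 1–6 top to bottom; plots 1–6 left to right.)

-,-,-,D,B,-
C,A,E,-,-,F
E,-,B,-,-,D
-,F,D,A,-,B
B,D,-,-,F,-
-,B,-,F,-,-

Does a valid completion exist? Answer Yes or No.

Block 4, plot 1: block 4 together with plot 1 already contain {A, B, C, D, E, F} — every symbol — so nothing can go there. The grid has no valid completion.

No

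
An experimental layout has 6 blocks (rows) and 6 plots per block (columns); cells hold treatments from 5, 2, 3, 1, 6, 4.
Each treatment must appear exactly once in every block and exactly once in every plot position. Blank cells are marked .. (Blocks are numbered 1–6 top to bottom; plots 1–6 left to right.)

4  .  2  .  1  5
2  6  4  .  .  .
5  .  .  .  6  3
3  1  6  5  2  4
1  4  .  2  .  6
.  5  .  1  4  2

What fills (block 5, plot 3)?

Block 1, plot 2: block 1 has {5, 2, 1, 4} and plot 2 has {5, 1, 6, 4}, leaving only 3.
Block 1, plot 4: block 1 has {5, 2, 3, 1, 4} and plot 4 has {5, 2, 1}, leaving only 6.
Block 2, plot 4: block 2 has {2, 6, 4} and plot 4 has {5, 2, 1, 6}, leaving only 3.
Block 2, plot 5: block 2 has {2, 3, 6, 4} and plot 5 has {2, 1, 6, 4}, leaving only 5.
Block 2, plot 6: block 2 has {5, 2, 3, 6, 4} and plot 6 has {5, 2, 3, 6, 4}, leaving only 1.
Block 3, plot 2: block 3 has {5, 3, 6} and plot 2 has {5, 3, 1, 6, 4}, leaving only 2.
Block 3, plot 3: block 3 has {5, 2, 3, 6} and plot 3 has {2, 6, 4}, leaving only 1.
Block 3, plot 4: block 3 has {5, 2, 3, 1, 6} and plot 4 has {5, 2, 3, 1, 6}, leaving only 4.
Block 5, plot 5: block 5 has {2, 1, 6, 4} and plot 5 has {5, 2, 1, 6, 4}, leaving only 3.
Block 5 already has {2, 3, 1, 6, 4} and plot 3 already has {2, 1, 6, 4}, so block 5, plot 3 must be 5.

5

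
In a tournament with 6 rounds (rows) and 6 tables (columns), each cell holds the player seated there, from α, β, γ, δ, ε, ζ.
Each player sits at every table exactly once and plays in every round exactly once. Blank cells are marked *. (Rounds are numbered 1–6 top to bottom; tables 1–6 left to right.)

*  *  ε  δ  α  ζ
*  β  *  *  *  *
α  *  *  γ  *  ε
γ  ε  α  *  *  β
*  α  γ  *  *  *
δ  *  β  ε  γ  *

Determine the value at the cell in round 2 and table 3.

δ

Round 1, table 1: round 1 has {α, δ, ε, ζ} and table 1 has {α, γ, δ}, leaving only β.
Round 1, table 2: round 1 has {α, β, δ, ε, ζ} and table 2 has {α, β, ε}, leaving only γ.
Round 4, table 4: round 4 has {α, β, γ, ε} and table 4 has {γ, δ, ε}, leaving only ζ.
Round 2, table 4: round 2 has {β} and table 4 has {γ, δ, ε, ζ}, leaving only α.
Round 4, table 5: round 4 has {α, β, γ, ε, ζ} and table 5 has {α, γ}, leaving only δ.
Round 5, table 4: round 5 has {α, γ} and table 4 has {α, γ, δ, ε, ζ}, leaving only β.
Round 5, table 6: round 5 has {α, β, γ} and table 6 has {β, ε, ζ}, leaving only δ.
Round 2, table 6: round 2 has {α, β} and table 6 has {β, δ, ε, ζ}, leaving only γ.
Round 6, table 2: round 6 has {β, γ, δ, ε} and table 2 has {α, β, γ, ε}, leaving only ζ.
Round 3, table 2: round 3 has {α, γ, ε} and table 2 has {α, β, γ, ε, ζ}, leaving only δ.
Round 3, table 3: round 3 has {α, γ, δ, ε} and table 3 has {α, β, γ, ε}, leaving only ζ.
Round 2 already has {α, β, γ} and table 3 already has {α, β, γ, ε, ζ}, so round 2, table 3 must be δ.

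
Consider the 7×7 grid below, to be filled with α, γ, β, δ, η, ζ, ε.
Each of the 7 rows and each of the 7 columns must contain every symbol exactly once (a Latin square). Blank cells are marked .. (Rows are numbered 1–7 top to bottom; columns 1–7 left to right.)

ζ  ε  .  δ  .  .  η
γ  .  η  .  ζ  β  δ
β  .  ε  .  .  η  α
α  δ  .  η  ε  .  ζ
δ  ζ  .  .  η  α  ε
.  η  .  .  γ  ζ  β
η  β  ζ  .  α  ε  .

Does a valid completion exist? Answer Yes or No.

No

Row 1, column 5: row 1 has {δ, η, ζ, ε} and column 5 has {α, γ, η, ζ, ε}, so it must be β.
Row 1, column 6: row 1 has {β, δ, η, ζ, ε} and column 6 has {α, β, η, ζ, ε}, so it must be γ.
Now row 4, column 6: row 4 together with column 6 already contain {α, γ, β, δ, η, ζ, ε} — every symbol — so nothing can go there. The grid has no valid completion.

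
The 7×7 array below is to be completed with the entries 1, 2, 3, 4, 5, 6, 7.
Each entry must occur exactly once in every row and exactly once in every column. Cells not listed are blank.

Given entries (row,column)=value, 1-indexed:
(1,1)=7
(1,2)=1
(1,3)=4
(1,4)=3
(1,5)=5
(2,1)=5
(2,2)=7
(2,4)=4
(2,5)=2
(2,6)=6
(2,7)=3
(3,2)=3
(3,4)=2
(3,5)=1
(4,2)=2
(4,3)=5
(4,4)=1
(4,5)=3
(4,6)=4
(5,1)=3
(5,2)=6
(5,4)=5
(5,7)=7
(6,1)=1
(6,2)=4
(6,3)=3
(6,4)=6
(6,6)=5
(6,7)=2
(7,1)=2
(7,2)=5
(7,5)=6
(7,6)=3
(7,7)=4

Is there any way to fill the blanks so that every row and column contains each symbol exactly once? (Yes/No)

No

Row 1, column 6: row 1 has {1, 3, 4, 5, 7} and column 6 has {3, 4, 5, 6}, so it must be 2.
Row 1, column 7: row 1 has {1, 2, 3, 4, 5, 7} and column 7 has {2, 3, 4, 7}, so it must be 6.
Now row 4, column 7: row 4 together with column 7 already contain {1, 2, 3, 4, 5, 6, 7} — every symbol — so nothing can go there. The grid has no valid completion.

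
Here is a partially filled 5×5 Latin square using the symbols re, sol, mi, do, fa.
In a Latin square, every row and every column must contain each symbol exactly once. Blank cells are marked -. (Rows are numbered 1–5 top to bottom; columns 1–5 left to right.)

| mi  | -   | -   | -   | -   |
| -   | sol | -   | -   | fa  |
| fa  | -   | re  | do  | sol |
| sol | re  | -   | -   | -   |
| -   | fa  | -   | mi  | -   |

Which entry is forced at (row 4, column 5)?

Row 1, column 2: row 1 has {mi} and column 2 has {re, sol, fa}, leaving only do.
Row 1, column 5: row 1 has {mi, do} and column 5 has {sol, fa}, leaving only re.
Row 2, column 4: row 2 has {sol, fa} and column 4 has {mi, do}, leaving only re.
Row 2, column 1: row 2 has {re, sol, fa} and column 1 has {sol, mi, fa}, leaving only do.
Row 2, column 3: row 2 has {re, sol, do, fa} and column 3 has {re}, leaving only mi.
Row 3, column 2: row 3 has {re, sol, do, fa} and column 2 has {re, sol, do, fa}, leaving only mi.
Row 4, column 4: row 4 has {re, sol} and column 4 has {re, mi, do}, leaving only fa.
Row 1, column 4: row 1 has {re, mi, do} and column 4 has {re, mi, do, fa}, leaving only sol.
Row 1, column 3: row 1 has {re, sol, mi, do} and column 3 has {re, mi}, leaving only fa.
Row 4, column 3: row 4 has {re, sol, fa} and column 3 has {re, mi, fa}, leaving only do.
Row 4 already has {re, sol, do, fa} and column 5 already has {re, sol, fa}, so row 4, column 5 must be mi.

mi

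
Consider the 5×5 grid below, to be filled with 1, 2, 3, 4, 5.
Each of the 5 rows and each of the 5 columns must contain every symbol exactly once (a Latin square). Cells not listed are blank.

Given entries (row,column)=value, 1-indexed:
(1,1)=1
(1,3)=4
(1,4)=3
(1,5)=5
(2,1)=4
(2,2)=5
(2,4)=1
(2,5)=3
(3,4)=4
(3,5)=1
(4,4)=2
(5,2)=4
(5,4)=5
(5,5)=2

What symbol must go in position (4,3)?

Row 1, column 2: row 1 has {1, 3, 4, 5} and column 2 has {4, 5}, leaving only 2.
Row 2, column 3: row 2 has {1, 3, 4, 5} and column 3 has {4}, leaving only 2.
Row 3, column 2: row 3 has {1, 4} and column 2 has {2, 4, 5}, leaving only 3.
Row 3, column 3: row 3 has {1, 3, 4} and column 3 has {2, 4}, leaving only 5.
Row 3, column 1: row 3 has {1, 3, 4, 5} and column 1 has {1, 4}, leaving only 2.
Row 4, column 2: row 4 has {2} and column 2 has {2, 3, 4, 5}, leaving only 1.
Row 4 already has {1, 2} and column 3 already has {2, 4, 5}, so row 4, column 3 must be 3.

3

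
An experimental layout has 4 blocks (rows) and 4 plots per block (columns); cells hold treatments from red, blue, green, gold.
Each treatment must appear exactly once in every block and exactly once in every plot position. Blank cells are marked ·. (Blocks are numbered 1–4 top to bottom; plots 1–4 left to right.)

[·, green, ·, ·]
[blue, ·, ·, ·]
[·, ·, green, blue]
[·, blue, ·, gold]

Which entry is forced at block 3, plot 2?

gold

Block 1, plot 4: block 1 has {green} and plot 4 has {blue, gold}, leaving only red.
Block 1, plot 1: block 1 has {red, green} and plot 1 has {blue}, leaving only gold.
Block 1, plot 3: block 1 has {red, green, gold} and plot 3 has {green}, leaving only blue.
Block 2, plot 4: block 2 has {blue} and plot 4 has {red, blue, gold}, leaving only green.
Block 3, plot 1: block 3 has {blue, green} and plot 1 has {blue, gold}, leaving only red.
Block 3 already has {red, blue, green} and plot 2 already has {blue, green}, so block 3, plot 2 must be gold.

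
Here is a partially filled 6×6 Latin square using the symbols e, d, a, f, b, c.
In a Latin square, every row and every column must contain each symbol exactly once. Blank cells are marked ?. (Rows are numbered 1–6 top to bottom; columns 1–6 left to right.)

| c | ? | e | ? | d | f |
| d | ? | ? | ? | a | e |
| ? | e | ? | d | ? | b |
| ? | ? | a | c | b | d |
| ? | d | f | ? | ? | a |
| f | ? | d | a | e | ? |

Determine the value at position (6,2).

Row 1, column 4: row 1 has {e, d, f, c} and column 4 has {d, a, c}, leaving only b.
Row 1, column 2: row 1 has {e, d, f, b, c} and column 2 has {e, d}, leaving only a.
Row 2, column 4: row 2 has {e, d, a} and column 4 has {d, a, b, c}, leaving only f.
Row 3, column 1: row 3 has {e, d, b} and column 1 has {d, f, c}, leaving only a.
Row 3, column 3: row 3 has {e, d, a, b} and column 3 has {e, d, a, f}, leaving only c.
Row 2, column 3: row 2 has {e, d, a, f} and column 3 has {e, d, a, f, c}, leaving only b.
Row 2, column 2: row 2 has {e, d, a, f, b} and column 2 has {e, d, a}, leaving only c.
Row 6 already has {e, d, a, f} and column 2 already has {e, d, a, c}, so row 6, column 2 must be b.

b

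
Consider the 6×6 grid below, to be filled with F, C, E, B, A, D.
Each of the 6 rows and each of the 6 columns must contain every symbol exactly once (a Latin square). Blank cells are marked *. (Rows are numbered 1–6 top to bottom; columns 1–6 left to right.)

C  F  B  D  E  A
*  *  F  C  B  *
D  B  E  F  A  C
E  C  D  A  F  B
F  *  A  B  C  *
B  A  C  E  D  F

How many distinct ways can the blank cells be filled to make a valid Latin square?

2

Row 2, column 1: eliminating its row and column leaves {A}.
Row 2, column 2: eliminating its row and column leaves {E, D}.
Row 2, column 6: eliminating its row and column leaves {E, D}.
Row 5, column 2: eliminating its row and column leaves {E, D}.
Row 5, column 6: eliminating its row and column leaves {E, D}.
Enumerating the assignments across these blanks that avoid any row or column repeat gives 2 completions.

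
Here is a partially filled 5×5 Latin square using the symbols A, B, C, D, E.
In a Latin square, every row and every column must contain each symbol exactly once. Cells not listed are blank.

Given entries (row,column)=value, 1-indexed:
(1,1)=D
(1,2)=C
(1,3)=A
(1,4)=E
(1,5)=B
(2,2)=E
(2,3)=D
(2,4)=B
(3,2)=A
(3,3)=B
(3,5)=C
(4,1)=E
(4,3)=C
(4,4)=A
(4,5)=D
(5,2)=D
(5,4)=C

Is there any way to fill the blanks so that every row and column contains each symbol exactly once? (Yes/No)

Row 3, column 1: row 3 together with column 1 already contain {A, B, C, D, E} — every symbol — so nothing can go there. The grid has no valid completion.

No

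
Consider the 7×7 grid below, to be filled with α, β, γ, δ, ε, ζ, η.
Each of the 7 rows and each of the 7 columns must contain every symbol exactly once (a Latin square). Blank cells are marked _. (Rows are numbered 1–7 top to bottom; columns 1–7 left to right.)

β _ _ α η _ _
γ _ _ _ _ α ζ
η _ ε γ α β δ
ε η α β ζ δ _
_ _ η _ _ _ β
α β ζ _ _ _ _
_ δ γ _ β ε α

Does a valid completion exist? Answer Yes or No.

No

Row 1, column 3: row 1 has {α, β, η} and column 3 has {α, γ, ε, ζ, η}, so it must be δ.
Row 2, column 2: row 2 has {α, γ, ζ} and column 2 has {β, δ, η}, so it must be ε.
Row 2, column 3: row 2 has {α, γ, ε, ζ} and column 3 has {α, γ, δ, ε, ζ, η}, so it must be β.
Row 2, column 5: row 2 has {α, β, γ, ε, ζ} and column 5 has {α, β, ζ, η}, so it must be δ.
Row 2, column 4: row 2 has {α, β, γ, δ, ε, ζ} and column 4 has {α, β, γ}, so it must be η.
Row 3, column 2: row 3 has {α, β, γ, δ, ε, η} and column 2 has {β, δ, ε, η}, so it must be ζ.
Row 1, column 2: row 1 has {α, β, δ, η} and column 2 has {β, δ, ε, ζ, η}, so it must be γ.
Row 1, column 6: row 1 has {α, β, γ, δ, η} and column 6 has {α, β, δ, ε}, so it must be ζ.
Row 1, column 7: row 1 has {α, β, γ, δ, ζ, η} and column 7 has {α, β, δ, ζ}, so it must be ε.
Row 4, column 7: row 4 has {α, β, δ, ε, ζ, η} and column 7 has {α, β, δ, ε, ζ}, so it must be γ.
Row 5, column 2: row 5 has {β, η} and column 2 has {β, γ, δ, ε, ζ, η}, so it must be α.
Row 5, column 6: row 5 has {α, β, η} and column 6 has {α, β, δ, ε, ζ}, so it must be γ.
Row 5, column 5: row 5 has {α, β, γ, η} and column 5 has {α, β, δ, ζ, η}, so it must be ε.
Row 6, column 5: row 6 has {α, β, ζ} and column 5 has {α, β, δ, ε, ζ, η}, so it must be γ.
Row 6, column 6: row 6 has {α, β, γ, ζ} and column 6 has {α, β, γ, δ, ε, ζ}, so it must be η.
Now row 6, column 7: row 6 together with column 7 already contain {α, β, γ, δ, ε, ζ, η} — every symbol — so nothing can go there. The grid has no valid completion.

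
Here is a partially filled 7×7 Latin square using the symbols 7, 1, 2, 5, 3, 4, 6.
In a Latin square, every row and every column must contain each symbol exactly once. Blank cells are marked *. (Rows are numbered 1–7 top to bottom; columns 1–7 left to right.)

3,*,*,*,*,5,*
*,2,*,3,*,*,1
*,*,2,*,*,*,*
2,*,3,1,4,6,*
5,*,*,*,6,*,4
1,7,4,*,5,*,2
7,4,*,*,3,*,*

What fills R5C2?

3

Row 2, column 5: row 2 has {1, 2, 3} and column 5 has {5, 3, 4, 6}, leaving only 7.
Row 2, column 6: row 2 has {7, 1, 2, 3} and column 6 has {5, 6}, leaving only 4.
Row 2, column 1: row 2 has {7, 1, 2, 3, 4} and column 1 has {7, 1, 2, 5, 3}, leaving only 6.
Row 2, column 3: row 2 has {7, 1, 2, 3, 4, 6} and column 3 has {2, 3, 4}, leaving only 5.
Row 3, column 1: row 3 has {2} and column 1 has {7, 1, 2, 5, 3, 6}, leaving only 4.
Row 3, column 5: row 3 has {2, 4} and column 5 has {7, 5, 3, 4, 6}, leaving only 1.
Row 1, column 5: row 1 has {5, 3} and column 5 has {7, 1, 5, 3, 4, 6}, leaving only 2.
Row 4, column 2: row 4 has {1, 2, 3, 4, 6} and column 2 has {7, 2, 4}, leaving only 5.
Row 4, column 7: row 4 has {1, 2, 5, 3, 4, 6} and column 7 has {1, 2, 4}, leaving only 7.
Row 1, column 7: row 1 has {2, 5, 3} and column 7 has {7, 1, 2, 4}, leaving only 6.
Row 1, column 2: row 1 has {2, 5, 3, 6} and column 2 has {7, 2, 5, 4}, leaving only 1.
Row 5 already has {5, 4, 6} and column 2 already has {7, 1, 2, 5, 4}, so row 5, column 2 must be 3.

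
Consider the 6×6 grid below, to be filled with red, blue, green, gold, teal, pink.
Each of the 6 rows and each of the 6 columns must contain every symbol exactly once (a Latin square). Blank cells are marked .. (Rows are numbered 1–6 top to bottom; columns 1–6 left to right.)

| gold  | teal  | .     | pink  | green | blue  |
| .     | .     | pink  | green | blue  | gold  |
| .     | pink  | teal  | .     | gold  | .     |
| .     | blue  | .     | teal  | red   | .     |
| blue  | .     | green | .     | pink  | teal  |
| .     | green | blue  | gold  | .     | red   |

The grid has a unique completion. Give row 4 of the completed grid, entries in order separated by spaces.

green blue gold teal red pink

Row 4, column 3: row 4 has {red, blue, teal} and column 3 has {blue, green, teal, pink}, leaving only gold.
Row 1, column 3: row 1 has {blue, green, gold, teal, pink} and column 3 has {blue, green, gold, teal, pink}, leaving only red.
Row 2, column 2: row 2 has {blue, green, gold, pink} and column 2 has {blue, green, teal, pink}, leaving only red.
Row 2, column 1: row 2 has {red, blue, green, gold, pink} and column 1 has {blue, gold}, leaving only teal.
Row 3, column 6: row 3 has {gold, teal, pink} and column 6 has {red, blue, gold, teal}, leaving only green.
Row 4, column 6: row 4 has {red, blue, gold, teal} and column 6 has {red, blue, green, gold, teal}, leaving only pink.
Row 4, column 1: row 4 has {red, blue, gold, teal, pink} and column 1 has {blue, gold, teal}, leaving only green.
So row 4 reads: green blue gold teal red pink.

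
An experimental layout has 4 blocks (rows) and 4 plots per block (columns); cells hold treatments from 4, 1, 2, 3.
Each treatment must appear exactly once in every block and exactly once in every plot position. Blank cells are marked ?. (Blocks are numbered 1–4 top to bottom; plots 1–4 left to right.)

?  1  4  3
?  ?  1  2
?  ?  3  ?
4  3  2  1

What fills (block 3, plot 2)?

2

Block 1, plot 1: block 1 has {4, 1, 3} and plot 1 has {4}, leaving only 2.
Block 2, plot 1: block 2 has {1, 2} and plot 1 has {4, 2}, leaving only 3.
Block 2, plot 2: block 2 has {1, 2, 3} and plot 2 has {1, 3}, leaving only 4.
Block 3 already has {3} and plot 2 already has {4, 1, 3}, so block 3, plot 2 must be 2.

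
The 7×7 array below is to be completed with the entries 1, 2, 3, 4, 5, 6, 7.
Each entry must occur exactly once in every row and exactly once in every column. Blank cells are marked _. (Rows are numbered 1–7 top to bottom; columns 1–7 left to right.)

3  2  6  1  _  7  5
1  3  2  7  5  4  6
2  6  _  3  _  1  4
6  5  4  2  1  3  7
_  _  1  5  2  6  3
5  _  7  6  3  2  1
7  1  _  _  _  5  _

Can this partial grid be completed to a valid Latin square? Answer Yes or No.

No row or column among the givens repeats a symbol, and propagating forced cells runs into no contradiction.
One valid completion exists (for instance, 3 2 6 1 4 7 5 / 1 3 2 7 5 4 6 / 2 6 5 3 7 1 4 / 6 5 4 2 1 3 7 / 4 7 1 5 2 6 3 / 5 4 7 6 3 2 1 / 7 1 3 4 6 5 2).

Yes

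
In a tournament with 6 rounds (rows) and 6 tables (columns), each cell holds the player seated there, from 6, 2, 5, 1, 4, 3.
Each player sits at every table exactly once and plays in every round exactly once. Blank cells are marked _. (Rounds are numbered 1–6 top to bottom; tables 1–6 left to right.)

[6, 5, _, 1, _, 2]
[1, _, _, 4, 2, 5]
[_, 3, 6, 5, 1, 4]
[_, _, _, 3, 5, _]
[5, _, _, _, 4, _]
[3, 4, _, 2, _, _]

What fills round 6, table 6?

1

Round 1, table 5: round 1 has {6, 2, 5, 1} and table 5 has {2, 5, 1, 4}, leaving only 3.
Round 1, table 3: round 1 has {6, 2, 5, 1, 3} and table 3 has {6}, leaving only 4.
Round 2, table 2: round 2 has {2, 5, 1, 4} and table 2 has {5, 4, 3}, leaving only 6.
Round 2, table 3: round 2 has {6, 2, 5, 1, 4} and table 3 has {6, 4}, leaving only 3.
Round 3, table 1: round 3 has {6, 5, 1, 4, 3} and table 1 has {6, 5, 1, 3}, leaving only 2.
Round 4, table 1: round 4 has {5, 3} and table 1 has {6, 2, 5, 1, 3}, leaving only 4.
Round 5, table 4: round 5 has {5, 4} and table 4 has {2, 5, 1, 4, 3}, leaving only 6.
Round 6, table 5: round 6 has {2, 4, 3} and table 5 has {2, 5, 1, 4, 3}, leaving only 6.
Round 6 already has {6, 2, 4, 3} and table 6 already has {2, 5, 4}, so round 6, table 6 must be 1.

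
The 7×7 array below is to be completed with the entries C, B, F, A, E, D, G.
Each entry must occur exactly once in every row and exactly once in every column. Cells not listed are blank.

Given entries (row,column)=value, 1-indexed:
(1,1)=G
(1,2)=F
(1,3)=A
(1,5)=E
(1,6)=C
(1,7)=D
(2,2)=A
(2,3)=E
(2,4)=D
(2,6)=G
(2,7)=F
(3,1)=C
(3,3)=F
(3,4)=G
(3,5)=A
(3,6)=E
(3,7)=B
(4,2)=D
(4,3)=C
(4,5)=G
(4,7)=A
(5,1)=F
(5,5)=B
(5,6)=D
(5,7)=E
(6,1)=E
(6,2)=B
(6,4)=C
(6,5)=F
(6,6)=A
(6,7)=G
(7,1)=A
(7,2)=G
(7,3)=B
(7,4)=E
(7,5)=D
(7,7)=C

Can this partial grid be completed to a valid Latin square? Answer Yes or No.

Row 3, column 2: row 3 together with column 2 already contain {C, B, F, A, E, D, G} — every symbol — so nothing can go there. The grid has no valid completion.

No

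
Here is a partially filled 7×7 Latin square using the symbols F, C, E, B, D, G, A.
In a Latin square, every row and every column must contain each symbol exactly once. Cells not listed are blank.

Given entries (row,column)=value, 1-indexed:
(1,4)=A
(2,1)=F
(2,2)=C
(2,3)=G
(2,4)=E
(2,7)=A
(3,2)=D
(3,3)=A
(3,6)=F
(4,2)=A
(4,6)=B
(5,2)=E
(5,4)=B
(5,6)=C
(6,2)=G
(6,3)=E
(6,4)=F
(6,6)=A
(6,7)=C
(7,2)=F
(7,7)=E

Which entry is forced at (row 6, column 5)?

Row 1, column 2: row 1 has {A} and column 2 has {F, C, E, D, G, A}, leaving only B.
Row 2, column 6: row 2 has {F, C, E, G, A} and column 6 has {F, C, B, A}, leaving only D.
Row 2, column 5: row 2 has {F, C, E, D, G, A} and column 5 has {}, leaving only B.
Row 6 already has {F, C, E, G, A} and column 5 already has {B}, so row 6, column 5 must be D.

D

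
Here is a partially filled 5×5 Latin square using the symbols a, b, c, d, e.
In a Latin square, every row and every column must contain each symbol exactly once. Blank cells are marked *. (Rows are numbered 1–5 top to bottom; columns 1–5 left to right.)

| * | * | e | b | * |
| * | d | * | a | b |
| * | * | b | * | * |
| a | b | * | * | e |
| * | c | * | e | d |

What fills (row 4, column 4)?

c

Row 1, column 2: row 1 has {b, e} and column 2 has {b, c, d}, leaving only a.
Row 1, column 5: row 1 has {a, b, e} and column 5 has {b, d, e}, leaving only c.
Row 1, column 1: row 1 has {a, b, c, e} and column 1 has {a}, leaving only d.
Row 2, column 3: row 2 has {a, b, d} and column 3 has {b, e}, leaving only c.
Row 2, column 1: row 2 has {a, b, c, d} and column 1 has {a, d}, leaving only e.
Row 3, column 1: row 3 has {b} and column 1 has {a, d, e}, leaving only c.
Row 3, column 2: row 3 has {b, c} and column 2 has {a, b, c, d}, leaving only e.
Row 3, column 4: row 3 has {b, c, e} and column 4 has {a, b, e}, leaving only d.
Row 4 already has {a, b, e} and column 4 already has {a, b, d, e}, so row 4, column 4 must be c.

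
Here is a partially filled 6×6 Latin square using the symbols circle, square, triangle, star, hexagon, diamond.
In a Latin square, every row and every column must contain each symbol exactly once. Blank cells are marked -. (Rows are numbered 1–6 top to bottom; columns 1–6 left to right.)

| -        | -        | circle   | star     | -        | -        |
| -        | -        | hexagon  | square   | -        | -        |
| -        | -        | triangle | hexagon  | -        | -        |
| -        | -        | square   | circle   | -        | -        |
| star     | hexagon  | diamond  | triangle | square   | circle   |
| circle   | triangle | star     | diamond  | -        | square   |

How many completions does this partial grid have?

14

Row 1, column 1: eliminating its row and column leaves {square, triangle, hexagon, diamond}.
Row 1, column 2: eliminating its row and column leaves {square, diamond}.
Row 1, column 5: eliminating its row and column leaves {triangle, hexagon, diamond}.
Row 1, column 6: eliminating its row and column leaves {triangle, hexagon, diamond}.
Row 2, column 1: eliminating its row and column leaves {triangle, diamond}.
Row 2, column 2: eliminating its row and column leaves {circle, star, diamond}.
Row 2, column 5: eliminating its row and column leaves {circle, triangle, star, diamond}.
Row 2, column 6: eliminating its row and column leaves {triangle, star, diamond}.
Row 3, column 1: eliminating its row and column leaves {square, diamond}.
Row 3, column 2: eliminating its row and column leaves {circle, square, star, diamond}.
Row 3, column 5: eliminating its row and column leaves {circle, star, diamond}.
Row 3, column 6: eliminating its row and column leaves {star, diamond}.
Row 4, column 1: eliminating its row and column leaves {triangle, hexagon, diamond}.
Row 4, column 2: eliminating its row and column leaves {star, diamond}.
Row 4, column 5: eliminating its row and column leaves {triangle, star, hexagon, diamond}.
Row 4, column 6: eliminating its row and column leaves {triangle, star, hexagon, diamond}.
Row 6, column 5: eliminating its row and column leaves {hexagon}.
Enumerating the assignments across these blanks that avoid any row or column repeat gives 14 completions.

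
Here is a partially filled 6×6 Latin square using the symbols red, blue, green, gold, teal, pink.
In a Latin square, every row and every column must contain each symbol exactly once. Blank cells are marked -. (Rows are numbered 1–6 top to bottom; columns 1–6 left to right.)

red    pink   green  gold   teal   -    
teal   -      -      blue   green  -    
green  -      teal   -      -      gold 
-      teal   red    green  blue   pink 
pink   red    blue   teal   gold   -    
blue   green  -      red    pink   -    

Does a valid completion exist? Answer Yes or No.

Yes

No row or column among the givens repeats a symbol, and propagating forced cells runs into no contradiction.
One valid completion exists (for instance, red pink green gold teal blue / teal gold pink blue green red / green blue teal pink red gold / gold teal red green blue pink / pink red blue teal gold green / blue green gold red pink teal).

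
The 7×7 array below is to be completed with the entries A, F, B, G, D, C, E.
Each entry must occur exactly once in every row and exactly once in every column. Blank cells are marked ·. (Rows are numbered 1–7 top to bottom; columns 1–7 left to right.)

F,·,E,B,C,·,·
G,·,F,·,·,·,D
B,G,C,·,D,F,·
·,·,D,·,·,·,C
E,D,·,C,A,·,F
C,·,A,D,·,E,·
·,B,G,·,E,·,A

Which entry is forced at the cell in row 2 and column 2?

C

Row 1, column 2: row 1 has {F, B, C, E} and column 2 has {B, G, D}, leaving only A.
Row 1, column 7: row 1 has {A, F, B, C, E} and column 7 has {A, F, D, C}, leaving only G.
Row 1, column 6: row 1 has {A, F, B, G, C, E} and column 6 has {F, E}, leaving only D.
Row 2, column 5: row 2 has {F, G, D} and column 5 has {A, D, C, E}, leaving only B.
Row 3, column 7: row 3 has {F, B, G, D, C} and column 7 has {A, F, G, D, C}, leaving only E.
Row 3, column 4: row 3 has {F, B, G, D, C, E} and column 4 has {B, D, C}, leaving only A.
Row 2, column 4: row 2 has {F, B, G, D} and column 4 has {A, B, D, C}, leaving only E.
Row 2 already has {F, B, G, D, E} and column 2 already has {A, B, G, D}, so row 2, column 2 must be C.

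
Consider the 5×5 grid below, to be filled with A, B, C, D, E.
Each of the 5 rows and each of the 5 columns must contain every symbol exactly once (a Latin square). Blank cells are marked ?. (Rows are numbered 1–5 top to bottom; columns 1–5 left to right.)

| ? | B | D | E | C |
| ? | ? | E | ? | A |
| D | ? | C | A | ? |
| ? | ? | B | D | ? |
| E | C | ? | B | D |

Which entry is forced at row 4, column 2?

Row 1, column 1: row 1 has {B, C, D, E} and column 1 has {D, E}, leaving only A.
Row 2, column 2: row 2 has {A, E} and column 2 has {B, C}, leaving only D.
Row 2, column 4: row 2 has {A, D, E} and column 4 has {A, B, D, E}, leaving only C.
Row 2, column 1: row 2 has {A, C, D, E} and column 1 has {A, D, E}, leaving only B.
Row 3, column 2: row 3 has {A, C, D} and column 2 has {B, C, D}, leaving only E.
Row 4 already has {B, D} and column 2 already has {B, C, D, E}, so row 4, column 2 must be A.

A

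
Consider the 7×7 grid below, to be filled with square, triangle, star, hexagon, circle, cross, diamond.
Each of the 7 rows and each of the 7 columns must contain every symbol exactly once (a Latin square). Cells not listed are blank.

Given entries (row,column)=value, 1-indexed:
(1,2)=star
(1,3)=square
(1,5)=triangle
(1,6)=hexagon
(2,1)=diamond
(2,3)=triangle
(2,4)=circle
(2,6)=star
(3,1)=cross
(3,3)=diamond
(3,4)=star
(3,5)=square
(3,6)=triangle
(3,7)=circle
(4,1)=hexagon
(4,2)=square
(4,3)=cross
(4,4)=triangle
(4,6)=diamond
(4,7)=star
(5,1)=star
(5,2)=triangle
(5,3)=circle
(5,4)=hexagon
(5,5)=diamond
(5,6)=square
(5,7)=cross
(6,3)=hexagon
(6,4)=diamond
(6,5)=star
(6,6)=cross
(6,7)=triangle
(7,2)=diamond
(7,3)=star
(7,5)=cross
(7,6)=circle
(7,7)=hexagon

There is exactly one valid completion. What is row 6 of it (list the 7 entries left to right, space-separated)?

Row 6, column 2: row 6 has {triangle, star, hexagon, cross, diamond} and column 2 has {square, triangle, star, diamond}, leaving only circle.
Row 6, column 1: row 6 has {triangle, star, hexagon, circle, cross, diamond} and column 1 has {star, hexagon, cross, diamond}, leaving only square.
So row 6 reads: square circle hexagon diamond star cross triangle.

square circle hexagon diamond star cross triangle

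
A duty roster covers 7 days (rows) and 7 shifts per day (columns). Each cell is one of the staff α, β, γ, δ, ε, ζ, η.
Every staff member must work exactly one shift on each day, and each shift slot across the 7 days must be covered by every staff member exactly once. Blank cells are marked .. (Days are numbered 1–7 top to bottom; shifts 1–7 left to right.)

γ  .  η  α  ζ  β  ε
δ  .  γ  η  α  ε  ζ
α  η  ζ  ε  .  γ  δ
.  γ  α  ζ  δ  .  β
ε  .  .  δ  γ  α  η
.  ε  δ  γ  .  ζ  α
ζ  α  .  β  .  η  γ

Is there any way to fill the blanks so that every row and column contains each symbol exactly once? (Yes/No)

No

Day 4, shift 6: day 4 together with shift 6 already contain {α, β, γ, δ, ε, ζ, η} — every symbol — so nothing can go there. The grid has no valid completion.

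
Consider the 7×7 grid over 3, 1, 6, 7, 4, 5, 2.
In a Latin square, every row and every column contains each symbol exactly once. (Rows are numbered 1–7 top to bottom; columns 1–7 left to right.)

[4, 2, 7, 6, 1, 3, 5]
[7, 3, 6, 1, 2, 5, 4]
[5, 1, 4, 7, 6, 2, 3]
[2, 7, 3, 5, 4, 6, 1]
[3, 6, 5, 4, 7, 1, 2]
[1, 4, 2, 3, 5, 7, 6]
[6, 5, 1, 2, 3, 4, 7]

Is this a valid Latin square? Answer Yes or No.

Yes

Each row is a permutation of the 7 symbols, and so is each column.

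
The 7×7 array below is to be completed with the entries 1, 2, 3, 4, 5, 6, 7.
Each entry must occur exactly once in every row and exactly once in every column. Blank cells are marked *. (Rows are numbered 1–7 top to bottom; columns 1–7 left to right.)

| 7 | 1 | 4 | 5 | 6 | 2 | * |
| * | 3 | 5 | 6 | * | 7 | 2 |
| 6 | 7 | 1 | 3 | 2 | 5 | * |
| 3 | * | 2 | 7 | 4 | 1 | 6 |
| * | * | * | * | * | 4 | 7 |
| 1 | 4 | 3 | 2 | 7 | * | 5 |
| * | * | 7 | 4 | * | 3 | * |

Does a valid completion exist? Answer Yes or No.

No row or column among the givens repeats a symbol, and propagating forced cells runs into no contradiction.
One valid completion exists (for instance, 7 1 4 5 6 2 3 / 4 3 5 6 1 7 2 / 6 7 1 3 2 5 4 / 3 5 2 7 4 1 6 / 5 2 6 1 3 4 7 / 1 4 3 2 7 6 5 / 2 6 7 4 5 3 1).

Yes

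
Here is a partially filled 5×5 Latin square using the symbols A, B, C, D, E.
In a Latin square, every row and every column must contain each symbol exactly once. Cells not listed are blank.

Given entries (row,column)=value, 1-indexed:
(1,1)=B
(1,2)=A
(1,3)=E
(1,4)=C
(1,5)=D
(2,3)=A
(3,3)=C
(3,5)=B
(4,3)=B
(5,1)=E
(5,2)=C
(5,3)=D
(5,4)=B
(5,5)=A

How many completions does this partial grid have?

Row 2, column 1: eliminating its row and column leaves {C, D}.
Row 2, column 2: eliminating its row and column leaves {B, D, E}.
Row 2, column 4: eliminating its row and column leaves {D, E}.
Row 2, column 5: eliminating its row and column leaves {C, E}.
Row 3, column 1: eliminating its row and column leaves {A, D}.
Row 3, column 2: eliminating its row and column leaves {D, E}.
Row 3, column 4: eliminating its row and column leaves {A, D, E}.
Row 4, column 1: eliminating its row and column leaves {A, C, D}.
Row 4, column 2: eliminating its row and column leaves {D, E}.
Row 4, column 4: eliminating its row and column leaves {A, D, E}.
Row 4, column 5: eliminating its row and column leaves {C, E}.
Enumerating the assignments across these blanks that avoid any row or column repeat gives 3 completions.

3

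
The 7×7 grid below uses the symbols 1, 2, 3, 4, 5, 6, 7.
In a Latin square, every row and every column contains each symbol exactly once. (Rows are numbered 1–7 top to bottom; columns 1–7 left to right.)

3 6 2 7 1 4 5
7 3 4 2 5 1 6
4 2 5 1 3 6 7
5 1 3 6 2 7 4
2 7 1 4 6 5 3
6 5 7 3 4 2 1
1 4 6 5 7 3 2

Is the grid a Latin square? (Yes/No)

Each row is a permutation of the 7 symbols, and so is each column.

Yes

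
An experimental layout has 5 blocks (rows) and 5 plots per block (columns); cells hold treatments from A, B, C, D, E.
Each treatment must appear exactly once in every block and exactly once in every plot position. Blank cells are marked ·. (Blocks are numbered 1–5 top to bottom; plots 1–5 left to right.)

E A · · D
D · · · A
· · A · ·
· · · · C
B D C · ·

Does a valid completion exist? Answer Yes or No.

No block or plot among the givens repeats a symbol, and propagating forced cells runs into no contradiction.
One valid completion exists (for instance, E A B C D / D C E B A / C E A D B / A B D E C / B D C A E).

Yes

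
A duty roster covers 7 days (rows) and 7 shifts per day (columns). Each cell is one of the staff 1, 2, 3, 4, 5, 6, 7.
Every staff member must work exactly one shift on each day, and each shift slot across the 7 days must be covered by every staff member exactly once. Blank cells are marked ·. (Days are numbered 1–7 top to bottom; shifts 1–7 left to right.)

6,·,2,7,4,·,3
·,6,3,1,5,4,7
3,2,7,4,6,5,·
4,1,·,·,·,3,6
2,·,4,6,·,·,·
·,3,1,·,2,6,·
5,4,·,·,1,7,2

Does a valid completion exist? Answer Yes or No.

No

Day 2, shift 1: day 2 together with shift 1 already contain {1, 2, 3, 4, 5, 6, 7} — every symbol — so nothing can go there. The grid has no valid completion.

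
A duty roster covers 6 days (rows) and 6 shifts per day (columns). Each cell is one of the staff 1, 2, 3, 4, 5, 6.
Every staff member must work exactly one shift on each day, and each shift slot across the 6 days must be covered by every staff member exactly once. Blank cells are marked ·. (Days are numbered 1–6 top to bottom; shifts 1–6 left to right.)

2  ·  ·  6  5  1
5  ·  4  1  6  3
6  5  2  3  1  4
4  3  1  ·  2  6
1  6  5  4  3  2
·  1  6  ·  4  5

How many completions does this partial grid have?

Day 1, shift 2: eliminating its day and shift leaves {4}.
Day 1, shift 3: eliminating its day and shift leaves {3}.
Day 2, shift 2: eliminating its day and shift leaves {2}.
Day 4, shift 4: eliminating its day and shift leaves {5}.
Day 6, shift 1: eliminating its day and shift leaves {3}.
Day 6, shift 4: eliminating its day and shift leaves {2}.
Only one assignment across all blanks avoids any day or shift repeat, giving 1 completion.

1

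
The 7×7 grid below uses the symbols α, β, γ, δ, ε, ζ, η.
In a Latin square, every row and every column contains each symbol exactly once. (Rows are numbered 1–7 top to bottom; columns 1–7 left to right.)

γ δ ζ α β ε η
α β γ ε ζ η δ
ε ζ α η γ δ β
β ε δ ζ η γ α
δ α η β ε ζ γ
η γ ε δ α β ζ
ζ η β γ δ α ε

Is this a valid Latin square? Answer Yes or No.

Yes

Each row is a permutation of the 7 symbols, and so is each column.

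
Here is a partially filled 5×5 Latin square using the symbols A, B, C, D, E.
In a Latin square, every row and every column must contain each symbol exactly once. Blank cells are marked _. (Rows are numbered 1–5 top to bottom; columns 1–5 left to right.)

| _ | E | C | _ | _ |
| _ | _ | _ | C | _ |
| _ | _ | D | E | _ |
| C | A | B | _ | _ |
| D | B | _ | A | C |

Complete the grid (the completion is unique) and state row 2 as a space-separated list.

Row 2, column 2: row 2 has {C} and column 2 has {A, B, E}, leaving only D.
Row 3, column 2: row 3 has {D, E} and column 2 has {A, B, D, E}, leaving only C.
Row 4, column 4: row 4 has {A, B, C} and column 4 has {A, C, E}, leaving only D.
Row 1, column 4: row 1 has {C, E} and column 4 has {A, C, D, E}, leaving only B.
Row 1, column 1: row 1 has {B, C, E} and column 1 has {C, D}, leaving only A.
Row 1, column 5: row 1 has {A, B, C, E} and column 5 has {C}, leaving only D.
Row 3, column 1: row 3 has {C, D, E} and column 1 has {A, C, D}, leaving only B.
Row 2, column 1: row 2 has {C, D} and column 1 has {A, B, C, D}, leaving only E.
Row 2, column 3: row 2 has {C, D, E} and column 3 has {B, C, D}, leaving only A.
Row 2, column 5: row 2 has {A, C, D, E} and column 5 has {C, D}, leaving only B.
So row 2 reads: E D A C B.

E D A C B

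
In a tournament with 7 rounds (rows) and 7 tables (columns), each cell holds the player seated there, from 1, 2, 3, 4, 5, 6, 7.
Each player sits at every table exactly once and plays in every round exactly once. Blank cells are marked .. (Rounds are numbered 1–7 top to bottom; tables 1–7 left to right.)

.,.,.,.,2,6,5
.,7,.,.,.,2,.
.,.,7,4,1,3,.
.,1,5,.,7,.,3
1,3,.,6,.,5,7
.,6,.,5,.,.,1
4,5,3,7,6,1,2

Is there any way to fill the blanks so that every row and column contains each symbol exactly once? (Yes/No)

No round or table among the givens repeats a symbol, and propagating forced cells runs into no contradiction.
One valid completion exists (for instance, 7 4 1 3 2 6 5 / 3 7 6 1 5 2 4 / 5 2 7 4 1 3 6 / 6 1 5 2 7 4 3 / 1 3 2 6 4 5 7 / 2 6 4 5 3 7 1 / 4 5 3 7 6 1 2).

Yes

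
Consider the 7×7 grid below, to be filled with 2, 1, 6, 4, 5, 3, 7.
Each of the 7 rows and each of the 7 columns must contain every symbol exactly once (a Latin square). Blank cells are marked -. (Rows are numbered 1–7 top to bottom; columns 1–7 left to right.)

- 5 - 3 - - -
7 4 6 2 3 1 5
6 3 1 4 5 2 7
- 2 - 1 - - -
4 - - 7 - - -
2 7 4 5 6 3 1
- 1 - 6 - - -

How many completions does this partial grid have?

Row 1, column 1: eliminating its row and column leaves {1}.
Row 1, column 3: eliminating its row and column leaves {2, 7}.
Row 1, column 5: eliminating its row and column leaves {2, 1, 4, 7}.
Row 1, column 6: eliminating its row and column leaves {6, 4, 7}.
Row 1, column 7: eliminating its row and column leaves {2, 6, 4}.
Row 4, column 1: eliminating its row and column leaves {5, 3}.
Row 4, column 3: eliminating its row and column leaves {5, 3, 7}.
Row 4, column 5: eliminating its row and column leaves {4, 7}.
Row 4, column 6: eliminating its row and column leaves {6, 4, 5, 7}.
Row 4, column 7: eliminating its row and column leaves {6, 4, 3}.
Row 5, column 2: eliminating its row and column leaves {6}.
Row 5, column 3: eliminating its row and column leaves {2, 5, 3}.
Row 5, column 5: eliminating its row and column leaves {2, 1}.
Row 5, column 6: eliminating its row and column leaves {6, 5}.
Row 5, column 7: eliminating its row and column leaves {2, 6, 3}.
Row 7, column 1: eliminating its row and column leaves {5, 3}.
Row 7, column 3: eliminating its row and column leaves {2, 5, 3, 7}.
Row 7, column 5: eliminating its row and column leaves {2, 4, 7}.
Row 7, column 6: eliminating its row and column leaves {4, 5, 7}.
Row 7, column 7: eliminating its row and column leaves {2, 4, 3}.
Enumerating the assignments across these blanks that avoid any row or column repeat gives 14 completions.

14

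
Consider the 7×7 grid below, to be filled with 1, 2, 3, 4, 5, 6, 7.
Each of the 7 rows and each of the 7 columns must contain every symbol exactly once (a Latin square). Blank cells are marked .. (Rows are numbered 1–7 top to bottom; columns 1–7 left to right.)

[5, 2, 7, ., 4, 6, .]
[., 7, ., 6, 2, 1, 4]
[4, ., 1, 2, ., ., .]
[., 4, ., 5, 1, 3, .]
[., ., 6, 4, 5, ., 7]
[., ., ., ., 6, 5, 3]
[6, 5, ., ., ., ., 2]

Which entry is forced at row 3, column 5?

3

Row 1, column 7: row 1 has {2, 4, 5, 6, 7} and column 7 has {2, 3, 4, 7}, leaving only 1.
Row 1, column 4: row 1 has {1, 2, 4, 5, 6, 7} and column 4 has {2, 4, 5, 6}, leaving only 3.
Row 2, column 1: row 2 has {1, 2, 4, 6, 7} and column 1 has {4, 5, 6}, leaving only 3.
Row 2, column 3: row 2 has {1, 2, 3, 4, 6, 7} and column 3 has {1, 6, 7}, leaving only 5.
Row 3, column 6: row 3 has {1, 2, 4} and column 6 has {1, 3, 5, 6}, leaving only 7.
Row 3 already has {1, 2, 4, 7} and column 5 already has {1, 2, 4, 5, 6}, so row 3, column 5 must be 3.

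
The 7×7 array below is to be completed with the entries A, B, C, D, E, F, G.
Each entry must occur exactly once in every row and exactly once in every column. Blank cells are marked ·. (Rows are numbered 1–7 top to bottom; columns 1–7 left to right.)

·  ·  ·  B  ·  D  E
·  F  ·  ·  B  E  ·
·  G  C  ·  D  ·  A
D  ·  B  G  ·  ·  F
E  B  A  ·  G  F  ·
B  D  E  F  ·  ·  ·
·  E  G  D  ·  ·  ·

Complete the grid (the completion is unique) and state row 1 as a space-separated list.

G A F B C D E

Row 1, column 3: row 1 has {B, D, E} and column 3 has {A, B, C, E, G}, leaving only F.
Row 2, column 3: row 2 has {B, E, F} and column 3 has {A, B, C, E, F, G}, leaving only D.
Row 3, column 1: row 3 has {A, C, D, G} and column 1 has {B, D, E}, leaving only F.
Row 3, column 4: row 3 has {A, C, D, F, G} and column 4 has {B, D, F, G}, leaving only E.
Row 3, column 6: row 3 has {A, C, D, E, F, G} and column 6 has {D, E, F}, leaving only B.
Row 5, column 4: row 5 has {A, B, E, F, G} and column 4 has {B, D, E, F, G}, leaving only C.
Row 2, column 4: row 2 has {B, D, E, F} and column 4 has {B, C, D, E, F, G}, leaving only A.
Row 5, column 7: row 5 has {A, B, C, E, F, G} and column 7 has {A, E, F}, leaving only D.
Row 1, column 1 is narrowed to {A, C, G}; only G is consistent with the remaining cells.
Row 2, column 1: row 2 has {A, B, D, E, F} and column 1 has {B, D, E, F, G}, leaving only C.
Row 2, column 7: row 2 has {A, B, C, D, E, F} and column 7 has {A, D, E, F}, leaving only G.
Row 6, column 7: row 6 has {B, D, E, F} and column 7 has {A, D, E, F, G}, leaving only C.
Row 6, column 5: row 6 has {B, C, D, E, F} and column 5 has {B, D, G}, leaving only A.
Row 1, column 5: row 1 has {B, D, E, F, G} and column 5 has {A, B, D, G}, leaving only C.
Row 1, column 2: row 1 has {B, C, D, E, F, G} and column 2 has {B, D, E, F, G}, leaving only A.
So row 1 reads: G A F B C D E.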